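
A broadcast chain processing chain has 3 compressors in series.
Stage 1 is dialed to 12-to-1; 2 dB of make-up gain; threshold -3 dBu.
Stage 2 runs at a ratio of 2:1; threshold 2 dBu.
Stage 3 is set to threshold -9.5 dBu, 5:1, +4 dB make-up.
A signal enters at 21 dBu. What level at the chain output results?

-3.4 dBu

Stage 1: 24 dB above -3 dBu, reduced 12:1 to 2 dB above → -1 dBu; +2 dB make-up → 1 dBu.
Stage 2: below threshold (1 ≤ 2); passes unchanged; output 1 dBu.
Stage 3: 10.5 dB above -9.5 dBu, reduced 5:1 to 2.1 dB above → -7.4 dBu; +4 dB make-up → -3.4 dBu.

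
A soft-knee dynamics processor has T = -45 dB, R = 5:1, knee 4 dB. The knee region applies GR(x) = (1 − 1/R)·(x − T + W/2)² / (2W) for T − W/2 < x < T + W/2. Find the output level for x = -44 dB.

-44.9 dB

x − T + W/2 = -44 − (-45) + 2 = 3.
GR = (1 − 1/5) × 3² / 8 = 0.8 × 9 / 8 = 0.9 dB.
Output = -44 − 0.9 = -44.9 dB.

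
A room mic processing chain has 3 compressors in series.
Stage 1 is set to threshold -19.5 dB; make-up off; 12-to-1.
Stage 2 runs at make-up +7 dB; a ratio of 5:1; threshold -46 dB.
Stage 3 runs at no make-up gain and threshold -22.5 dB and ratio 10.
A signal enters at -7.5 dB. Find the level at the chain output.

-33.5 dB

Stage 1: 12 dB above -19.5 dB, reduced 12:1 to 1 dB above → -18.5 dB.
Stage 2: 27.5 dB above -46 dB, reduced 5:1 to 5.5 dB above → -40.5 dB; +7 dB make-up → -33.5 dB.
Stage 3: -33.5 dB is at or below the -22.5 dB threshold — no compression; output -33.5 dB.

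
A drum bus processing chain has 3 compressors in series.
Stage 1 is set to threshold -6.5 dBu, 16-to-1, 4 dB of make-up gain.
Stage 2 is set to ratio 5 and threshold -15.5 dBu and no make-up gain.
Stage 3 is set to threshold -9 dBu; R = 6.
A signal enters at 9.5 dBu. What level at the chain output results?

-12.7 dBu

Stage 1: 16 dB above -6.5 dBu, reduced 16:1 to 1 dB above → -5.5 dBu; +4 dB make-up → -1.5 dBu.
Stage 2: -1.5 dBu is 14 dB over -15.5 dBu; at 5:1 that becomes 2.8 dB over, giving -12.7 dBu.
Stage 3: -12.7 dBu ≤ -9 dBu, so stage 3 doesn't engage; output -12.7 dBu.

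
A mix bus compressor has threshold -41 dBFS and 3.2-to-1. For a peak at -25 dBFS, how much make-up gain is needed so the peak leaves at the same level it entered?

11 dB

The peak compresses to -41 + 16/3.2 = -36 dBFS.
To reach -25 dBFS requires -25 − (-36) = 11 dB of make-up.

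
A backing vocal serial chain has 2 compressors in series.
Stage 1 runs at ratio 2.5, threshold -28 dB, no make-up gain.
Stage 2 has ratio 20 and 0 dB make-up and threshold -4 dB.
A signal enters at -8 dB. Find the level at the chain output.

-20 dB

Stage 1: -8 dB is 20 dB over -28 dB; at 2.5:1 that becomes 8 dB over, giving -20 dB.
Stage 2: -20 dB is at or below the -4 dB threshold — no compression; output -20 dB.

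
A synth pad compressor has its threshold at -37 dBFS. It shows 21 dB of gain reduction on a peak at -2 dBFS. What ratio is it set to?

Input overshoot = -2 − (-37) = 35 dB.
Output overshoot = 35 − 21 = 14 dB.
Ratio = input overshoot / output overshoot = 35 / 14 = 2.5.

2.5:1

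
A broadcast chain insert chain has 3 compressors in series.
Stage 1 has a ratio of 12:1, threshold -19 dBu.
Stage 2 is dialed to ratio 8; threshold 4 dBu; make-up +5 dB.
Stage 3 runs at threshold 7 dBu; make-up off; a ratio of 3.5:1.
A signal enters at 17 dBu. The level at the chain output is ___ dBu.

-11 dBu

Stage 1: overshoot 36 dB → 36/12 = 3 dB → -16 dBu.
Stage 2: -16 dBu ≤ 4 dBu, so stage 2 doesn't engage; make-up brings it to -11 dBu.
Stage 3: below threshold (-11 ≤ 7); passes unchanged; output -11 dBu.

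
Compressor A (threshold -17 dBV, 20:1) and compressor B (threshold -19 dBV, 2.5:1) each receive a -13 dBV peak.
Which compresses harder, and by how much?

A: GR = 4 − 4/20 = 3.8 dB.
B: GR = 6 − 6/2.5 = 3.6 dB.
A applies 0.2 dB more gain reduction.

A, by 0.2 dB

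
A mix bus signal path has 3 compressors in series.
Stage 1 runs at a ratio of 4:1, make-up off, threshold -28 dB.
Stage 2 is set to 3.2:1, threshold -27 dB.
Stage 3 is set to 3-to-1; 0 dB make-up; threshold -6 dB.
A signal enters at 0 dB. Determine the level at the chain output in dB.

-25.125 dB

Stage 1: 0 dB is 28 dB over -28 dB; at 4:1 that becomes 7 dB over, giving -21 dB.
Stage 2: -21 dB is 6 dB over -27 dB; at 3.2:1 that becomes 1.875 dB over, giving -25.125 dB.
Stage 3: -25.125 dB ≤ -6 dB, so stage 3 doesn't engage; output -25.125 dB.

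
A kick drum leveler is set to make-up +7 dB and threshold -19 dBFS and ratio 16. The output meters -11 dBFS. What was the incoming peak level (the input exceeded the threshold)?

-3 dBFS

Remove make-up: -11 − 7 = -18 dBFS.
That's 1 dB above the -19 dBFS threshold.
Input overshoot = R × output overshoot = 16 dB → input = -19 + 16 = -3 dBFS.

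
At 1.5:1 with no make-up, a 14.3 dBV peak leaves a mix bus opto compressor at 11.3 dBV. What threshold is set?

5.3 dBV

Gain reduction = 14.3 − 11.3 = 3 dB; output overshoot = GR / (R − 1) = 3 / 0.5 = 6 dB.
Threshold = output − output overshoot = 11.3 − 6 = 5.3 dBV.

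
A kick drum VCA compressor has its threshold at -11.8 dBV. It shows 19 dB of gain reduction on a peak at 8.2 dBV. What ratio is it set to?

20:1

Input overshoot = 8.2 − (-11.8) = 20 dB.
Output overshoot = 20 − 19 = 1 dB.
Ratio = input overshoot / output overshoot = 20 / 1 = 20.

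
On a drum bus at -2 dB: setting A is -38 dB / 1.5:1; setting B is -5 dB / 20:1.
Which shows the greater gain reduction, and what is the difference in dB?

A, by 9.15 dB

A: overshoot 36 dB → output overshoot 24 dB → GR 12 dB.
B: overshoot 3 dB → output overshoot 0.15 dB → GR 2.85 dB.
A applies 9.15 dB more gain reduction.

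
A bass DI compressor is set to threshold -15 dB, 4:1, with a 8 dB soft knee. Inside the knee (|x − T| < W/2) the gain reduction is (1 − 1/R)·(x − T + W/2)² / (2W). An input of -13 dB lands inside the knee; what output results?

-14.6875 dB

x − T + W/2 = -13 − (-15) + 4 = 6.
GR = (1 − 1/4) × 6² / 16 = 0.75 × 36 / 16 = 1.6875 dB.
Output = -13 − 1.6875 = -14.6875 dB.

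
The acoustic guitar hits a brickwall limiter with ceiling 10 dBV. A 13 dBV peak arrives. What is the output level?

10 dBV

A brickwall limiter is an ∞:1 compressor: any input above the ceiling is clamped to 10 dBV.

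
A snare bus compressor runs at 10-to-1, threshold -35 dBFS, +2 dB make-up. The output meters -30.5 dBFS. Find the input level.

-10 dBFS

Stripping the +2 dB make-up gives -32.5 dBFS at the gain stage.
That's 2.5 dB above the -35 dBFS threshold.
Input overshoot = R × output overshoot = 25 dB → input = -35 + 25 = -10 dBFS.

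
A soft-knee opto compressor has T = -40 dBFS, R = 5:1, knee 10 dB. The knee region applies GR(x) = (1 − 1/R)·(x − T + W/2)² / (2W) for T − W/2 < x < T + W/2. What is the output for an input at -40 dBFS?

x − T + W/2 = -40 − (-40) + 5 = 5.
GR = (1 − 1/5) × 5² / 20 = 0.8 × 25 / 20 = 1 dB.
Output = -40 − 1 = -41 dBFS.

-41 dBFS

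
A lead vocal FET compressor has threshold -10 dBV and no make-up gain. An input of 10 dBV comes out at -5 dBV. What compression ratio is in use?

Input overshoot = 10 − (-10) = 20 dB; output overshoot = -5 − (-10) = 5 dB.
Ratio = 20 / 5 = 4.

4:1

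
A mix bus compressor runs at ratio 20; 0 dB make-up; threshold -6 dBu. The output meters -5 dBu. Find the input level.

14 dBu

Post-compression overshoot = -5 − (-6) = 1 dB.
Before 20:1 compression the overshoot was 1 × 20 = 20 dB, so input = -6 + 20 = 14 dBu.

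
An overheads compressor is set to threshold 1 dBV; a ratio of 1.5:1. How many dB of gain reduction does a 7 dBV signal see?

Overshoot = 7 − 1 = 6 dB.
A 1.5:1 ratio leaves 4 dB of that excess.
So the signal is attenuated by 6 − 4 = 2 dB.

2 dB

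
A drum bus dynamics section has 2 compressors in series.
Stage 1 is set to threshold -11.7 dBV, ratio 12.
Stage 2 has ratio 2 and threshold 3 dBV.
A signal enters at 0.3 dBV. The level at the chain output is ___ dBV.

Stage 1: 12 dB above -11.7 dBV, reduced 12:1 to 1 dB above → -10.7 dBV.
Stage 2: below threshold (-10.7 ≤ 3); passes unchanged; output -10.7 dBV.

-10.7 dBV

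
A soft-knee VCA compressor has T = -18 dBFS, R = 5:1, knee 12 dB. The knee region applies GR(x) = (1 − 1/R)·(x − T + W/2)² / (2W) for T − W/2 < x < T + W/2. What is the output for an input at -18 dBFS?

x − T + W/2 = -18 − (-18) + 6 = 6.
GR = (1 − 1/5) × 6² / 24 = 0.8 × 36 / 24 = 1.2 dB.
Output = -18 − 1.2 = -19.2 dBFS.

-19.2 dBFS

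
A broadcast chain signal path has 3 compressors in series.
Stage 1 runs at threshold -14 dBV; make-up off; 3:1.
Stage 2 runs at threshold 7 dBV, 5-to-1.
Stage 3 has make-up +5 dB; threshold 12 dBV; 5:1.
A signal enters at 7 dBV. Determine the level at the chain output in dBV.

-2 dBV

Stage 1: 7 dBV is 21 dB over -14 dBV; at 3:1 that becomes 7 dB over, giving -7 dBV.
Stage 2: -7 dBV is at or below the 7 dBV threshold — no compression; output -7 dBV.
Stage 3: -7 dBV ≤ 12 dBV, so stage 3 doesn't engage; make-up brings it to -2 dBV.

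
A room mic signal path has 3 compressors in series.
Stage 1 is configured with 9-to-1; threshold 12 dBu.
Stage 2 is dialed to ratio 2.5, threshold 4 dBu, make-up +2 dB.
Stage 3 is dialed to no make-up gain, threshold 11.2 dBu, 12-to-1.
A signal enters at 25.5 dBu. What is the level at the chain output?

Stage 1: 25.5 dBu is 13.5 dB over 12 dBu; at 9:1 that becomes 1.5 dB over, giving 13.5 dBu.
Stage 2: 13.5 dBu is 9.5 dB over 4 dBu; at 2.5:1 that becomes 3.8 dB over, giving 7.8 dBu; +2 dB make-up → 9.8 dBu.
Stage 3: 9.8 dBu is at or below the 11.2 dBu threshold — no compression; output 9.8 dBu.

9.8 dBu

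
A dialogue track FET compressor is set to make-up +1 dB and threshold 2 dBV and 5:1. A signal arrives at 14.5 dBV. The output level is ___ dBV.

Overshoot: 14.5 − 2 = 12.5 dB.
The 12.5 dB excess becomes 2.5 dB after 5:1 reduction.
Output = 2 + 2.5 = 4.5 dBV; make-up adds 1 dB, giving 5.5 dBV.

5.5 dBV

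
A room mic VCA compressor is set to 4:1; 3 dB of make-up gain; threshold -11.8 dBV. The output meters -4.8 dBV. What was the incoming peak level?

4.2 dBV

Before make-up, the level was -4.8 − 3 = -7.8 dBV.
Post-compression overshoot = -7.8 − (-11.8) = 4 dB.
Before 4:1 compression the overshoot was 4 × 4 = 16 dB, so input = -11.8 + 16 = 4.2 dBV.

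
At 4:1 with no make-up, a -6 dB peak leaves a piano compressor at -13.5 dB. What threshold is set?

-16 dB

Gain reduction = -6 − (-13.5) = 7.5 dB; output overshoot = GR / (R − 1) = 7.5 / 3 = 2.5 dB.
Threshold = output − output overshoot = -13.5 − 2.5 = -16 dB.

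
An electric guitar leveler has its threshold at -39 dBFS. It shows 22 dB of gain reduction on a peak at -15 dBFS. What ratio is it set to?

Input overshoot = -15 − (-39) = 24 dB.
Output overshoot = 24 − 22 = 2 dB.
Ratio = input overshoot / output overshoot = 24 / 2 = 12.

12:1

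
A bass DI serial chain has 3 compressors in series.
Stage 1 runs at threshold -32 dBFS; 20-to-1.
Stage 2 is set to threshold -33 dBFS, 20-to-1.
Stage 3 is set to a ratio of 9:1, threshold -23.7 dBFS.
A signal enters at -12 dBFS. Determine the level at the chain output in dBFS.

Stage 1: 20 dB above -32 dBFS, reduced 20:1 to 1 dB above → -31 dBFS.
Stage 2: overshoot 2 dB → 2/20 = 0.1 dB → -32.9 dBFS.
Stage 3: below threshold (-32.9 ≤ -23.7); passes unchanged; output -32.9 dBFS.

-32.9 dBFS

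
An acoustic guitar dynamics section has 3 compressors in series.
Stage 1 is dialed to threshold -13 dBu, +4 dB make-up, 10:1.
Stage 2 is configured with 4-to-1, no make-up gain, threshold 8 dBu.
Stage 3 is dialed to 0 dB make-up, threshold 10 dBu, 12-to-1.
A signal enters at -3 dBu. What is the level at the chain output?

-8 dBu

Stage 1: overshoot 10 dB → 10/10 = 1 dB → -12 dBu; +4 dB make-up → -8 dBu.
Stage 2: -8 dBu is at or below the 8 dBu threshold — no compression; output -8 dBu.
Stage 3: -8 dBu ≤ 10 dBu, so stage 3 doesn't engage; output -8 dBu.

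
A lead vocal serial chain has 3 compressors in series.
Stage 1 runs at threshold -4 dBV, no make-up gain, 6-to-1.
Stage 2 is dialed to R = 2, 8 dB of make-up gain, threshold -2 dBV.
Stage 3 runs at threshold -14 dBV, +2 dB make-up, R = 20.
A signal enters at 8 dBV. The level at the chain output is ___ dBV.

-11 dBV

Stage 1: 12 dB above -4 dBV, reduced 6:1 to 2 dB above → -2 dBV.
Stage 2: -2 dBV is at or below the -2 dBV threshold — no compression; make-up brings it to 6 dBV.
Stage 3: 20 dB above -14 dBV, reduced 20:1 to 1 dB above → -13 dBV; +2 dB make-up → -11 dBV.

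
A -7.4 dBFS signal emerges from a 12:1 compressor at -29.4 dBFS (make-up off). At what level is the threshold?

Let T be the threshold. Output overshoot = (input overshoot)/R, so -29.4 − T = (-7.4 − T)/12.
12·(-29.4 − T) = -7.4 − T → 11·T = -352.8 − (-7.4) = -345.4.
T = -345.4/11 = -31.4 dBFS.

-31.4 dBFS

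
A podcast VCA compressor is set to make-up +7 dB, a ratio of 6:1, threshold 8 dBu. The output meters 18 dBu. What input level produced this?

Remove make-up: 18 − 7 = 11 dBu.
Post-compression overshoot = 11 − 8 = 3 dB.
Input overshoot = R × output overshoot = 18 dB → input = 8 + 18 = 26 dBu.

26 dBu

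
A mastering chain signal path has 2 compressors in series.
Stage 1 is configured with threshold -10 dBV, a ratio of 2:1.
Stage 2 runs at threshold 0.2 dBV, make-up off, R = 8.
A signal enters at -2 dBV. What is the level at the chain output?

-6 dBV

Stage 1: overshoot 8 dB → 8/2 = 4 dB → -6 dBV.
Stage 2: -6 dBV ≤ 0.2 dBV, so stage 2 doesn't engage; output -6 dBV.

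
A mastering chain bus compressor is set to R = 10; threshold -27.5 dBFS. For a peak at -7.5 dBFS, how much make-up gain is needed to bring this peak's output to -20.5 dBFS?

Overshoot 20 dB → 20/10 = 2 dB after compression, so the compressed level is -27.5 + 2 = -25.5 dBFS.
Make-up = target − compressed = -20.5 − (-25.5) = 5 dB.

5 dB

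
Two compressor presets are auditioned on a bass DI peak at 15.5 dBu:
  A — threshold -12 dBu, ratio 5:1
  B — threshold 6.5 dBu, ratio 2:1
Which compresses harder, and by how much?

A: overshoot 27.5 dB → output overshoot 5.5 dB → GR 22 dB.
B: overshoot 9 dB → output overshoot 4.5 dB → GR 4.5 dB.
A reduces 17.5 dB more.

A, by 17.5 dB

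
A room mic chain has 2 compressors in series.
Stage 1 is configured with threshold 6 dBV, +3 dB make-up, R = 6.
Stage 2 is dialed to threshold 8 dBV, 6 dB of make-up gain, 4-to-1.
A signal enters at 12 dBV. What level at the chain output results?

Stage 1: 12 dBV is 6 dB over 6 dBV; at 6:1 that becomes 1 dB over, giving 7 dBV; +3 dB make-up → 10 dBV.
Stage 2: 10 dBV is 2 dB over 8 dBV; at 4:1 that becomes 0.5 dB over, giving 8.5 dBV; +6 dB make-up → 14.5 dBV.

14.5 dBV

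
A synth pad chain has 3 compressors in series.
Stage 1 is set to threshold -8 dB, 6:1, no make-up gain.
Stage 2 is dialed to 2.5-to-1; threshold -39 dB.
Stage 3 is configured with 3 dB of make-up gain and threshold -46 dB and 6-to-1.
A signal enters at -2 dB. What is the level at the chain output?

Stage 1: -2 dB is 6 dB over -8 dB; at 6:1 that becomes 1 dB over, giving -7 dB.
Stage 2: overshoot 32 dB → 32/2.5 = 12.8 dB → -26.2 dB.
Stage 3: -26.2 dB is 19.8 dB over -46 dB; at 6:1 that becomes 3.3 dB over, giving -42.7 dB; +3 dB make-up → -39.7 dB.

-39.7 dB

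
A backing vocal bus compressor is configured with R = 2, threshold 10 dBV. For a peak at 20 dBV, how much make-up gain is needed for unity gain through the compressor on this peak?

The peak compresses to 10 + 10/2 = 15 dBV.
To reach 20 dBV requires 20 − 15 = 5 dB of make-up.

5 dB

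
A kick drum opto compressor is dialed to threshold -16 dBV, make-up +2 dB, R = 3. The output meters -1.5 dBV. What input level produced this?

21.5 dBV

Remove make-up: -1.5 − 2 = -3.5 dBV.
The compressed level sits -3.5 − (-16) = 12.5 dB over threshold.
Input overshoot = R × output overshoot = 37.5 dB → input = -16 + 37.5 = 21.5 dBV.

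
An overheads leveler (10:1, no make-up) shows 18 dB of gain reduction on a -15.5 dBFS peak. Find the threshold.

-35.5 dBFS

Let T be the threshold. Output overshoot = (input overshoot)/R, so -33.5 − T = (-15.5 − T)/10.
10·(-33.5 − T) = -15.5 − T → 9·T = -335 − (-15.5) = -319.5.
T = -319.5/9 = -35.5 dBFS.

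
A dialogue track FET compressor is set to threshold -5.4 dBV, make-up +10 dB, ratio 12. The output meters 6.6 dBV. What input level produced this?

18.6 dBV

Stripping the +10 dB make-up gives -3.4 dBV at the gain stage.
The compressed level sits -3.4 − (-5.4) = 2 dB over threshold.
Input overshoot = R × output overshoot = 24 dB → input = -5.4 + 24 = 18.6 dBV.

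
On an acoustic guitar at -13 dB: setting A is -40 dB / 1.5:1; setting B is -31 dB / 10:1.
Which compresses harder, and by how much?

A: overshoot 27 dB → output overshoot 18 dB → GR 9 dB.
B: overshoot 18 dB → output overshoot 1.8 dB → GR 16.2 dB.
B reduces 7.2 dB more.

B, by 7.2 dB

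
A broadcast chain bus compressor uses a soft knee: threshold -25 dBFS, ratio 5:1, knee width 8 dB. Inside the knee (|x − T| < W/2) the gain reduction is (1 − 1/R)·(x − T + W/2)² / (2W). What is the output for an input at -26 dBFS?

-26.45 dBFS

x − T + W/2 = -26 − (-25) + 4 = 3.
GR = (1 − 1/5) × 3² / 16 = 0.8 × 9 / 16 = 0.45 dB.
Output = -26 − 0.45 = -26.45 dBFS.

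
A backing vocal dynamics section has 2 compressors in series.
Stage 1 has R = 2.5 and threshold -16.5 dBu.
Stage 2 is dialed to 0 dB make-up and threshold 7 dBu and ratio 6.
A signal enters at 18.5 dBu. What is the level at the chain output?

-2.5 dBu

Stage 1: 18.5 dBu is 35 dB over -16.5 dBu; at 2.5:1 that becomes 14 dB over, giving -2.5 dBu.
Stage 2: -2.5 dBu is at or below the 7 dBu threshold — no compression; output -2.5 dBu.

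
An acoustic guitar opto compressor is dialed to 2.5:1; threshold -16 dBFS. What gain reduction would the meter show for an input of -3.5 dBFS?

7.5 dB

The signal is 12.5 dB above threshold.
A 2.5:1 ratio leaves 5 dB of that excess.
So the signal is attenuated by 12.5 − 5 = 7.5 dB.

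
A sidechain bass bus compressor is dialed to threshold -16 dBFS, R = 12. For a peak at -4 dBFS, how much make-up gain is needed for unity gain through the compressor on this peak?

11 dB

Without make-up, output = threshold + overshoot/12 = -16 + 1 = -15 dBFS.
Gap to target: 11 dB.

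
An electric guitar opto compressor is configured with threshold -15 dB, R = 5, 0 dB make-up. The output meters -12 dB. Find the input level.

That's 3 dB above the -15 dB threshold.
Before 5:1 compression the overshoot was 3 × 5 = 15 dB, so input = -15 + 15 = 0 dB.

0 dB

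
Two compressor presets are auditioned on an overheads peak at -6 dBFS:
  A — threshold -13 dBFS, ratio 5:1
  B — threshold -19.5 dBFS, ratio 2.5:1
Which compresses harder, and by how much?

B, by 2.5 dB

A: overshoot 7 dB → output overshoot 1.4 dB → GR 5.6 dB.
B: overshoot 13.5 dB → output overshoot 5.4 dB → GR 8.1 dB.
Difference: 2.5 dB in favour of B.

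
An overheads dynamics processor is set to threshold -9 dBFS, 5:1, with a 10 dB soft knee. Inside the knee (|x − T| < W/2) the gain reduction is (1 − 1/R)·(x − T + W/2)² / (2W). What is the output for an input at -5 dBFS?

x − T + W/2 = -5 − (-9) + 5 = 9.
GR = (1 − 1/5) × 9² / 20 = 0.8 × 81 / 20 = 3.24 dB.
Output = -5 − 3.24 = -8.24 dBFS.

-8.24 dBFS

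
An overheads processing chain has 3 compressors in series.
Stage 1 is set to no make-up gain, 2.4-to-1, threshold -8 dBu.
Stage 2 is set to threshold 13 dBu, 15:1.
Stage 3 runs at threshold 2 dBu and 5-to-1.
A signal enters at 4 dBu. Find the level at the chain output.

-3 dBu

Stage 1: 12 dB above -8 dBu, reduced 2.4:1 to 5 dB above → -3 dBu.
Stage 2: -3 dBu is at or below the 13 dBu threshold — no compression; output -3 dBu.
Stage 3: below threshold (-3 ≤ 2); passes unchanged; output -3 dBu.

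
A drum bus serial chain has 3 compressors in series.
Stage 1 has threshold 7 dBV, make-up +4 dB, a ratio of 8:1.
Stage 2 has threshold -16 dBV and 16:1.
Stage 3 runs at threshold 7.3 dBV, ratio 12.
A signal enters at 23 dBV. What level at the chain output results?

-14.1875 dBV

Stage 1: 23 dBV is 16 dB over 7 dBV; at 8:1 that becomes 2 dB over, giving 9 dBV; +4 dB make-up → 13 dBV.
Stage 2: 29 dB above -16 dBV, reduced 16:1 to 1.8125 dB above → -14.1875 dBV.
Stage 3: -14.1875 dBV is at or below the 7.3 dBV threshold — no compression; output -14.1875 dBV.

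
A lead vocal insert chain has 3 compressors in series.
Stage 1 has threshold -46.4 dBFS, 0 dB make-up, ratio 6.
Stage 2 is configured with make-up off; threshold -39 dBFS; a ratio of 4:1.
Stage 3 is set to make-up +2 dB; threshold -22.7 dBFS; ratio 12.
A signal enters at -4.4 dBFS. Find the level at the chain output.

Stage 1: overshoot 42 dB → 42/6 = 7 dB → -39.4 dBFS.
Stage 2: -39.4 dBFS ≤ -39 dBFS, so stage 2 doesn't engage; output -39.4 dBFS.
Stage 3: below threshold (-39.4 ≤ -22.7); passes unchanged; make-up brings it to -37.4 dBFS.

-37.4 dBFS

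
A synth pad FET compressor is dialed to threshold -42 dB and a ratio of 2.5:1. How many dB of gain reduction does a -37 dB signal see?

The signal is 5 dB above threshold.
A 2.5:1 ratio leaves 2 dB of that excess.
GR = overshoot in − overshoot out = 5 − 2 = 3 dB.

3 dB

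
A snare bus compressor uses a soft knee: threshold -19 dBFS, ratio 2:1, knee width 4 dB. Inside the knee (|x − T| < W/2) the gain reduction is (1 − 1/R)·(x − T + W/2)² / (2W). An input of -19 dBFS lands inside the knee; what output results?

x − T + W/2 = -19 − (-19) + 2 = 2.
GR = (1 − 1/2) × 2² / 8 = 0.5 × 4 / 8 = 0.25 dB.
Output = -19 − 0.25 = -19.25 dBFS.

-19.25 dBFS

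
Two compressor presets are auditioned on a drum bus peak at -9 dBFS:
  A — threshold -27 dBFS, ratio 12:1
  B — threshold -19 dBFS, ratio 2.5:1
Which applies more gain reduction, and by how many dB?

A, by 10.5 dB

A: 18 dB over, compressed to 1.5 dB over, so 16.5 dB of GR.
B: 10 dB over, compressed to 4 dB over, so 6 dB of GR.
A reduces 10.5 dB more.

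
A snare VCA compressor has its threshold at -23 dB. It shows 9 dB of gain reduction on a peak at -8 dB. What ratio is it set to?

2.5:1

Input overshoot = -8 − (-23) = 15 dB.
Output overshoot = 15 − 9 = 6 dB.
Ratio = input overshoot / output overshoot = 15 / 6 = 2.5.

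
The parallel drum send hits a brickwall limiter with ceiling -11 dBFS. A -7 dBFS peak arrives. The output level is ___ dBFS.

The limiter clamps the peak to its -11 dBFS ceiling.

-11 dBFS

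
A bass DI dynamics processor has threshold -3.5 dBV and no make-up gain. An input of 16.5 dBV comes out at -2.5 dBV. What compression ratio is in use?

20:1

Input overshoot = 16.5 − (-3.5) = 20 dB; output overshoot = -2.5 − (-3.5) = 1 dB.
Ratio = 20 / 1 = 20.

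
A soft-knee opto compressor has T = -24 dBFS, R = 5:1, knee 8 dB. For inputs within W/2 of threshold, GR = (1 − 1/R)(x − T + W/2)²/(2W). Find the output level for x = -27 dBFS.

-27.05 dBFS

x − T + W/2 = -27 − (-24) + 4 = 1.
GR = (1 − 1/5) × 1² / 16 = 0.8 × 1 / 16 = 0.05 dB.
Output = -27 − 0.05 = -27.05 dBFS.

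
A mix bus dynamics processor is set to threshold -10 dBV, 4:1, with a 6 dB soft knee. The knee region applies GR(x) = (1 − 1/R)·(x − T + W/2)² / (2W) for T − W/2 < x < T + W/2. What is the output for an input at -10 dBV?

x − T + W/2 = -10 − (-10) + 3 = 3.
GR = (1 − 1/4) × 3² / 12 = 0.75 × 9 / 12 = 0.5625 dB.
Output = -10 − 0.5625 = -10.5625 dBV.

-10.5625 dBV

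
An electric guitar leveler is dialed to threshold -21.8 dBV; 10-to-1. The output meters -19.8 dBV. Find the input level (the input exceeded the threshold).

-1.8 dBV

That's 2 dB above the -21.8 dBV threshold.
Input overshoot = R × output overshoot = 20 dB → input = -21.8 + 20 = -1.8 dBV.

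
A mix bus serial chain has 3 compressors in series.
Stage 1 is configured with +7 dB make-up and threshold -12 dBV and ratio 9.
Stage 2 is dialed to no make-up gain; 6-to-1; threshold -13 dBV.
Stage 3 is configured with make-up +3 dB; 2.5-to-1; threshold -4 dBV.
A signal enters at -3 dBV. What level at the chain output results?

-8.5 dBV

Stage 1: 9 dB above -12 dBV, reduced 9:1 to 1 dB above → -11 dBV; +7 dB make-up → -4 dBV.
Stage 2: 9 dB above -13 dBV, reduced 6:1 to 1.5 dB above → -11.5 dBV.
Stage 3: -11.5 dBV is at or below the -4 dBV threshold — no compression; make-up brings it to -8.5 dBV.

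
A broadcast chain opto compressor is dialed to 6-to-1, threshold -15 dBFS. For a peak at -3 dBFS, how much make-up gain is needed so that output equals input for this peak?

The peak compresses to -15 + 12/6 = -13 dBFS.
To reach -3 dBFS requires -3 − (-13) = 10 dB of make-up.

10 dB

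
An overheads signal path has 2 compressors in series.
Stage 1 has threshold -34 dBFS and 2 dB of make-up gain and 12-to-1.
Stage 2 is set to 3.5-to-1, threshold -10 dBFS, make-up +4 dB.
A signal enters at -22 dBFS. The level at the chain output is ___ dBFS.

Stage 1: 12 dB above -34 dBFS, reduced 12:1 to 1 dB above → -33 dBFS; +2 dB make-up → -31 dBFS.
Stage 2: -31 dBFS is at or below the -10 dBFS threshold — no compression; make-up brings it to -27 dBFS.

-27 dBFS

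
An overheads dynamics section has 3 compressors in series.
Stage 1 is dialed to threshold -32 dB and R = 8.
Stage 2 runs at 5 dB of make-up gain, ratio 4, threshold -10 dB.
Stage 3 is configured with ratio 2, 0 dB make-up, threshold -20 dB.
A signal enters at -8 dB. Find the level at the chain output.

-24 dB

Stage 1: overshoot 24 dB → 24/8 = 3 dB → -29 dB.
Stage 2: -29 dB is at or below the -10 dB threshold — no compression; make-up brings it to -24 dB.
Stage 3: below threshold (-24 ≤ -20); passes unchanged; output -24 dB.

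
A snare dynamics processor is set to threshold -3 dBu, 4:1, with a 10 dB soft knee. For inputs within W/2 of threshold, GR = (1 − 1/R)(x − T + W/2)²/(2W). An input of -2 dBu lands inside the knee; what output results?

-3.35 dBu

x − T + W/2 = -2 − (-3) + 5 = 6.
GR = (1 − 1/4) × 6² / 20 = 0.75 × 36 / 20 = 1.35 dB.
Output = -2 − 1.35 = -3.35 dBu.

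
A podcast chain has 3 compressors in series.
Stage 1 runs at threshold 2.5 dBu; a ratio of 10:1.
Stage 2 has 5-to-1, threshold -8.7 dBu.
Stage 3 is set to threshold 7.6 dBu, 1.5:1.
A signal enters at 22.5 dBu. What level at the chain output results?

-6.06 dBu

Stage 1: 20 dB above 2.5 dBu, reduced 10:1 to 2 dB above → 4.5 dBu.
Stage 2: 4.5 dBu is 13.2 dB over -8.7 dBu; at 5:1 that becomes 2.64 dB over, giving -6.06 dBu.
Stage 3: -6.06 dBu ≤ 7.6 dBu, so stage 3 doesn't engage; output -6.06 dBu.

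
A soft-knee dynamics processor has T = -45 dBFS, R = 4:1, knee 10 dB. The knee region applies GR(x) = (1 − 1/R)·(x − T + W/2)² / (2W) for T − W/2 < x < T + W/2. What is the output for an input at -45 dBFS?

x − T + W/2 = -45 − (-45) + 5 = 5.
GR = (1 − 1/4) × 5² / 20 = 0.75 × 25 / 20 = 0.9375 dB.
Output = -45 − 0.9375 = -45.9375 dBFS.

-45.9375 dBFS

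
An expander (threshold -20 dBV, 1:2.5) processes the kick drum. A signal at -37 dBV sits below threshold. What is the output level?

Below threshold, a 1:2.5 expander applies gain = (2.5−1)×(T − x) of attenuation.
(2.5−1) × 17 = 25.5 dB, so output = -37 − 25.5 = -62.5 dBV.

-62.5 dBV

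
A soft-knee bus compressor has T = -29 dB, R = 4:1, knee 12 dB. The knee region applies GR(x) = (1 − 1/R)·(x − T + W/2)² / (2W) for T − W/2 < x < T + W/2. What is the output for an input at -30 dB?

-30.78125 dB

x − T + W/2 = -30 − (-29) + 6 = 5.
GR = (1 − 1/4) × 5² / 24 = 0.75 × 25 / 24 = 0.78125 dB.
Output = -30 − 0.78125 = -30.78125 dB.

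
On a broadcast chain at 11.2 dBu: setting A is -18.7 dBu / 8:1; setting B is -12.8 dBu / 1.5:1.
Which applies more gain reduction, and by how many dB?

A: GR = 29.9 − 29.9/8 = 26.1625 dB.
B: GR = 24 − 24/1.5 = 8 dB.
A reduces 18.1625 dB more.

A, by 18.1625 dB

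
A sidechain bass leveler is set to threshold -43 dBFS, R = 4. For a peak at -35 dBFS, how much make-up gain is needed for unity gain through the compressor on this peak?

6 dB

The peak compresses to -43 + 8/4 = -41 dBFS.
To reach -35 dBFS requires -35 − (-41) = 6 dB of make-up.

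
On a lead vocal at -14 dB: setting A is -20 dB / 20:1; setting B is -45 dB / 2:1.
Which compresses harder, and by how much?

A: overshoot 6 dB → output overshoot 0.3 dB → GR 5.7 dB.
B: overshoot 31 dB → output overshoot 15.5 dB → GR 15.5 dB.
B applies 9.8 dB more gain reduction.

B, by 9.8 dB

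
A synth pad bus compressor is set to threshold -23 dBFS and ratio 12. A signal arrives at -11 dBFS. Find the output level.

-22 dBFS

The input is 12 dB above the -23 dBFS threshold.
At 12:1 the overshoot is divided by 12, leaving 1 dB above threshold.
Output = -23 + 1 = -22 dBFS.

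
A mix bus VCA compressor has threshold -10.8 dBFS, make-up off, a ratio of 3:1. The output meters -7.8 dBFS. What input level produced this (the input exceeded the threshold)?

-1.8 dBFS

That's 3 dB above the -10.8 dBFS threshold.
Before 3:1 compression the overshoot was 3 × 3 = 9 dB, so input = -10.8 + 9 = -1.8 dBFS.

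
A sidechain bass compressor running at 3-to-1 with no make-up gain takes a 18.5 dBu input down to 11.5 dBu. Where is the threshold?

Input is 10.5 dB above T (since output overshoot × R = input overshoot: (11.5 − T)·3 = 18.5 − T gives T = 8 dBu).
Check: 8 + (18.5 − 8)/3 = 8 + 3.5 = 11.5 dBu. ✓

8 dBu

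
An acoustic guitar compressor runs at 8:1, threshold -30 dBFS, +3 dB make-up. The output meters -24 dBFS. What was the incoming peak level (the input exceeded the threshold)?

-6 dBFS

Before make-up, the level was -24 − 3 = -27 dBFS.
The compressed level sits -27 − (-30) = 3 dB over threshold.
Undo the ratio: input overshoot = 3 × 8 = 24 dB, giving input = -6 dBFS.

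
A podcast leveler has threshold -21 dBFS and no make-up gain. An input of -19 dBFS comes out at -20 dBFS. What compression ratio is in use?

Input overshoot = -19 − (-21) = 2 dB; output overshoot = -20 − (-21) = 1 dB.
Ratio = 2 / 1 = 2.

2:1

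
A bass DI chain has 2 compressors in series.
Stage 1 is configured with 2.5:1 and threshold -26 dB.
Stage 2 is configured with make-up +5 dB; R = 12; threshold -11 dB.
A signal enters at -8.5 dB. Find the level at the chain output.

Stage 1: overshoot 17.5 dB → 17.5/2.5 = 7 dB → -19 dB.
Stage 2: below threshold (-19 ≤ -11); passes unchanged; make-up brings it to -14 dB.

-14 dB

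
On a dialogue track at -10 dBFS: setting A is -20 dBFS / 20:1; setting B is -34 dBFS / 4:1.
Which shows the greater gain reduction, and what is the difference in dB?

A: GR = 10 − 10/20 = 9.5 dB.
B: GR = 24 − 24/4 = 18 dB.
B applies 8.5 dB more gain reduction.

B, by 8.5 dB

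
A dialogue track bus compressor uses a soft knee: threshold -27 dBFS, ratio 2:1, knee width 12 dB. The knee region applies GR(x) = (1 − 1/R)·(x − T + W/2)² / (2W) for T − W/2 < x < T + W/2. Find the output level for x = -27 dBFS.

x − T + W/2 = -27 − (-27) + 6 = 6.
GR = (1 − 1/2) × 6² / 24 = 0.5 × 36 / 24 = 0.75 dB.
Output = -27 − 0.75 = -27.75 dBFS.

-27.75 dBFS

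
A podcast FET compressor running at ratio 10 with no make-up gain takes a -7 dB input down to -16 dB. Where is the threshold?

-17 dB

Input is 10 dB above T (since output overshoot × R = input overshoot: (-16 − T)·10 = -7 − T gives T = -17 dB).
Check: -17 + (-7 − (-17))/10 = -17 + 1 = -16 dB. ✓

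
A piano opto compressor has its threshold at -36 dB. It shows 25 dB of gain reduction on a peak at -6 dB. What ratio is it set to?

Input overshoot = -6 − (-36) = 30 dB.
Output overshoot = 30 − 25 = 5 dB.
Ratio = input overshoot / output overshoot = 30 / 5 = 6.

6:1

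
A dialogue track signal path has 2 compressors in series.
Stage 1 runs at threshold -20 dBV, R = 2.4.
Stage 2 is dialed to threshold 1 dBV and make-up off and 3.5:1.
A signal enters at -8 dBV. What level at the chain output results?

-15 dBV

Stage 1: -8 dBV is 12 dB over -20 dBV; at 2.4:1 that becomes 5 dB over, giving -15 dBV.
Stage 2: below threshold (-15 ≤ 1); passes unchanged; output -15 dBV.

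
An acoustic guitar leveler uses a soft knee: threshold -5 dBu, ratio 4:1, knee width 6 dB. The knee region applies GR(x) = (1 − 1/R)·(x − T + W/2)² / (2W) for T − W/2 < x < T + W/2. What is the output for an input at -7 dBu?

-7.0625 dBu

x − T + W/2 = -7 − (-5) + 3 = 1.
GR = (1 − 1/4) × 1² / 12 = 0.75 × 1 / 12 = 0.0625 dB.
Output = -7 − 0.0625 = -7.0625 dBu.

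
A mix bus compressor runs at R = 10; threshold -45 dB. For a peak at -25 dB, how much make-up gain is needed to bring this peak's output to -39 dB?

Without make-up, output = threshold + overshoot/10 = -45 + 2 = -43 dB.
Gap to target: 4 dB.

4 dB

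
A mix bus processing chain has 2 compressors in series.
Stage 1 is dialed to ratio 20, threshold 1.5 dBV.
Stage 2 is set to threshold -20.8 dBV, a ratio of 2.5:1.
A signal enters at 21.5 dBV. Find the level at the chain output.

Stage 1: 21.5 dBV is 20 dB over 1.5 dBV; at 20:1 that becomes 1 dB over, giving 2.5 dBV.
Stage 2: overshoot 23.3 dB → 23.3/2.5 = 9.32 dB → -11.48 dBV.

-11.48 dBV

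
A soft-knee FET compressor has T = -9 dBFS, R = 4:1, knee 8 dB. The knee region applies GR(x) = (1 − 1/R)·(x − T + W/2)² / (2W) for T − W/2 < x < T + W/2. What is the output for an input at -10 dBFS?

x − T + W/2 = -10 − (-9) + 4 = 3.
GR = (1 − 1/4) × 3² / 16 = 0.75 × 9 / 16 = 0.421875 dB.
Output = -10 − 0.421875 = -10.421875 dBFS.

-10.421875 dBFS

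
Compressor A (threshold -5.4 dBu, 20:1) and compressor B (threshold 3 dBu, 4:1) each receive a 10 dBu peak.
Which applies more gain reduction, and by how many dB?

A, by 9.38 dB

A: GR = 15.4 − 15.4/20 = 14.63 dB.
B: GR = 7 − 7/4 = 5.25 dB.
A applies 9.38 dB more gain reduction.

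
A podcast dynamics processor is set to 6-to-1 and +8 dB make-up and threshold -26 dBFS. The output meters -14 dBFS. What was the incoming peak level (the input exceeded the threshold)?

Stripping the +8 dB make-up gives -22 dBFS at the gain stage.
That's 4 dB above the -26 dBFS threshold.
Undo the ratio: input overshoot = 4 × 6 = 24 dB, giving input = -2 dBFS.

-2 dBFS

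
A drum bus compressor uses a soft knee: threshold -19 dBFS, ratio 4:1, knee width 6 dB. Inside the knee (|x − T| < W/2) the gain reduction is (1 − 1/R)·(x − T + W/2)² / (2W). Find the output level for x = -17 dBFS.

-18.5625 dBFS

x − T + W/2 = -17 − (-19) + 3 = 5.
GR = (1 − 1/4) × 5² / 12 = 0.75 × 25 / 12 = 1.5625 dB.
Output = -17 − 1.5625 = -18.5625 dBFS.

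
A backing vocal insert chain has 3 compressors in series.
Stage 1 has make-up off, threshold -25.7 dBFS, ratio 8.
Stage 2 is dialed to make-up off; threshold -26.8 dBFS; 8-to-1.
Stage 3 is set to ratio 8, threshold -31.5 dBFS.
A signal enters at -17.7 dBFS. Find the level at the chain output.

-30.879687 dBFS

Stage 1: -17.7 dBFS is 8 dB over -25.7 dBFS; at 8:1 that becomes 1 dB over, giving -24.7 dBFS.
Stage 2: overshoot 2.1 dB → 2.1/8 = 0.2625 dB → -26.5375 dBFS.
Stage 3: -26.5375 dBFS is 4.9625 dB over -31.5 dBFS; at 8:1 that becomes 0.620313 dB over, giving -30.879687 dBFS.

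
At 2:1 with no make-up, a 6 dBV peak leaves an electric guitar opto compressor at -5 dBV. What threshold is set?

Let T be the threshold. Output overshoot = (input overshoot)/R, so -5 − T = (6 − T)/2.
2·(-5 − T) = 6 − T → 1·T = -10 − 6 = -16.
T = -16/1 = -16 dBV.

-16 dBV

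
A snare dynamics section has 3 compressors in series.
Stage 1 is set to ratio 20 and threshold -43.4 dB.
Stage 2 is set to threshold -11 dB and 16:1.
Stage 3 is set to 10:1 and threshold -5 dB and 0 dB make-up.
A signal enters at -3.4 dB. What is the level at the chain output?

-41.4 dB

Stage 1: -3.4 dB is 40 dB over -43.4 dB; at 20:1 that becomes 2 dB over, giving -41.4 dB.
Stage 2: -41.4 dB ≤ -11 dB, so stage 2 doesn't engage; output -41.4 dB.
Stage 3: -41.4 dB is at or below the -5 dB threshold — no compression; output -41.4 dB.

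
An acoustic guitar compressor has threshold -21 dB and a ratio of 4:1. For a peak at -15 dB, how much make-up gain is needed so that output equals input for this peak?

Overshoot 6 dB → 6/4 = 1.5 dB after compression, so the compressed level is -21 + 1.5 = -19.5 dB.
Make-up = target − compressed = -15 − (-19.5) = 4.5 dB.

4.5 dB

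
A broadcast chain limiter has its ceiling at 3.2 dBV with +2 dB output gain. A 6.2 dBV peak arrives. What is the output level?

5.2 dBV

A brickwall limiter is an ∞:1 compressor: any input above the ceiling is clamped to 3.2 dBV.
Output gain then adds 2 dB: 3.2 + 2 = 5.2 dBV.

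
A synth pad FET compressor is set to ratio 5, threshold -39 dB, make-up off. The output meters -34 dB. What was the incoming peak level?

The compressed level sits -34 − (-39) = 5 dB over threshold.
Undo the ratio: input overshoot = 5 × 5 = 25 dB, giving input = -14 dB.

-14 dB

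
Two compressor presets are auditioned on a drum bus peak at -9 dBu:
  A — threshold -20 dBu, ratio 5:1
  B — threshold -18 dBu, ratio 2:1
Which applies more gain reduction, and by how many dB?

A, by 4.3 dB

A: 11 dB over, compressed to 2.2 dB over, so 8.8 dB of GR.
B: 9 dB over, compressed to 4.5 dB over, so 4.5 dB of GR.
A reduces 4.3 dB more.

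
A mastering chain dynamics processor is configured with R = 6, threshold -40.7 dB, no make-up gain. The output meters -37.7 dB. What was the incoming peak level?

-22.7 dB

The compressed level sits -37.7 − (-40.7) = 3 dB over threshold.
Input overshoot = R × output overshoot = 18 dB → input = -40.7 + 18 = -22.7 dB.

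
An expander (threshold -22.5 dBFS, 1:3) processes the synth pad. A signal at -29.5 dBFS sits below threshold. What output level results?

-43.5 dBFS

Undershoot = (-22.5) − (-29.5) = 7 dB.
At 1:3, that expands to 21 dB under threshold.
Output = -22.5 − 21 = -43.5 dBFS.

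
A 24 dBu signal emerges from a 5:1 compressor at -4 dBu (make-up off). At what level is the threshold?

-11 dBu

Input is 35 dB above T (since output overshoot × R = input overshoot: (-4 − T)·5 = 24 − T gives T = -11 dBu).
Check: -11 + (24 − (-11))/5 = -11 + 7 = -4 dBu. ✓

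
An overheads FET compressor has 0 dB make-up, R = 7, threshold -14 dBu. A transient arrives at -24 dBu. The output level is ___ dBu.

-24 dBu is 10 dB below the -14 dBu threshold, so no gain reduction is applied.
Output = input = -24 dBu.

-24 dBu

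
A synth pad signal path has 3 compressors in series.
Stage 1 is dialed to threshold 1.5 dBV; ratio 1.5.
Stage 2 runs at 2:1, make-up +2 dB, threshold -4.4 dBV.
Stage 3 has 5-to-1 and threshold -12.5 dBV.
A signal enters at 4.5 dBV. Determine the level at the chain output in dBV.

-9.69 dBV

Stage 1: 3 dB above 1.5 dBV, reduced 1.5:1 to 2 dB above → 3.5 dBV.
Stage 2: 3.5 dBV is 7.9 dB over -4.4 dBV; at 2:1 that becomes 3.95 dB over, giving -0.45 dBV; +2 dB make-up → 1.55 dBV.
Stage 3: 1.55 dBV is 14.05 dB over -12.5 dBV; at 5:1 that becomes 2.81 dB over, giving -9.69 dBV.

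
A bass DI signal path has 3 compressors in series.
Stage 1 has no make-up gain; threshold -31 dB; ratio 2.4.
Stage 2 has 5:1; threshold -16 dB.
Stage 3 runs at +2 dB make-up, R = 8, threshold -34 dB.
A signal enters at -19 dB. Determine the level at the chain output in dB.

Stage 1: 12 dB above -31 dB, reduced 2.4:1 to 5 dB above → -26 dB.
Stage 2: -26 dB is at or below the -16 dB threshold — no compression; output -26 dB.
Stage 3: 8 dB above -34 dB, reduced 8:1 to 1 dB above → -33 dB; +2 dB make-up → -31 dB.

-31 dB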